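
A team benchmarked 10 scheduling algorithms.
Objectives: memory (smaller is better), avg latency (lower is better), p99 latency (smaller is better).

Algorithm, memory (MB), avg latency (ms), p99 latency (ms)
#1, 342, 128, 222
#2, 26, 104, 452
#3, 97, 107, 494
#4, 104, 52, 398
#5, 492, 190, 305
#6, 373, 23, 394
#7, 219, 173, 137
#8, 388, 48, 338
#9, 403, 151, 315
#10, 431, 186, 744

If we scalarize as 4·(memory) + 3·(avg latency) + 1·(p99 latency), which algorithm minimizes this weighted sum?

#2

#1: 4·342 + 3·128 + 1·222 = 1974
#2: 4·26 + 3·104 + 1·452 = 868
#3: 4·97 + 3·107 + 1·494 = 1203
#4: 4·104 + 3·52 + 1·398 = 970
#5: 4·492 + 3·190 + 1·305 = 2843
#6: 4·373 + 3·23 + 1·394 = 1955
#7: 4·219 + 3·173 + 1·137 = 1532
#8: 4·388 + 3·48 + 1·338 = 2034
#9: 4·403 + 3·151 + 1·315 = 2380
#10: 4·431 + 3·186 + 1·744 = 3026
Lowest: #2 at 868.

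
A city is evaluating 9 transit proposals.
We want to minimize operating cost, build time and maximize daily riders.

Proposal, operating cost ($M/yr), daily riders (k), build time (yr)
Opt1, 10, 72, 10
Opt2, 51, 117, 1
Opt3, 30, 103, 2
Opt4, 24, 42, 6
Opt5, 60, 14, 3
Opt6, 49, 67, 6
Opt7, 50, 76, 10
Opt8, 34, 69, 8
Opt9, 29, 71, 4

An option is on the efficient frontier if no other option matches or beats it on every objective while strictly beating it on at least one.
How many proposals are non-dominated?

5

Opt1: not dominated (best operating cost).
Opt2: not dominated (best daily riders).
Opt3: not dominated.
Opt4: not dominated.
Opt5: dominated by Opt2 (operating cost 51≤60, daily riders 117≥14, build time 1≤3).
Opt6: dominated by Opt3 (operating cost 30≤49, daily riders 103≥67, build time 2≤6).
Opt7: dominated by Opt3 (operating cost 30≤50, daily riders 103≥76, build time 2≤10).
Opt8: dominated by Opt3 (operating cost 30≤34, daily riders 103≥69, build time 2≤8).
Opt9: not dominated.
Pareto-optimal: Opt1, Opt2, Opt3, Opt4, Opt9 → 5.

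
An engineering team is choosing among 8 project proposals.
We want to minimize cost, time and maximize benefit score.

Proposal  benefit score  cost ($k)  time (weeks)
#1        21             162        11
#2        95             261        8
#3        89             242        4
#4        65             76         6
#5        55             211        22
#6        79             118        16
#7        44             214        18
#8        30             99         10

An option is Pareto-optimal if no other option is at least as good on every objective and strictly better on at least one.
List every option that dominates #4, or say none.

none

#1: worse on benefit score (21 vs 65).
#2: worse on cost (261 vs 76).
#3: worse on cost (242 vs 76).
#5: worse on benefit score (55 vs 65).
#6: worse on cost (118 vs 76).
#7: worse on benefit score (44 vs 65).
#8: worse on benefit score (30 vs 65).
No option dominates #4.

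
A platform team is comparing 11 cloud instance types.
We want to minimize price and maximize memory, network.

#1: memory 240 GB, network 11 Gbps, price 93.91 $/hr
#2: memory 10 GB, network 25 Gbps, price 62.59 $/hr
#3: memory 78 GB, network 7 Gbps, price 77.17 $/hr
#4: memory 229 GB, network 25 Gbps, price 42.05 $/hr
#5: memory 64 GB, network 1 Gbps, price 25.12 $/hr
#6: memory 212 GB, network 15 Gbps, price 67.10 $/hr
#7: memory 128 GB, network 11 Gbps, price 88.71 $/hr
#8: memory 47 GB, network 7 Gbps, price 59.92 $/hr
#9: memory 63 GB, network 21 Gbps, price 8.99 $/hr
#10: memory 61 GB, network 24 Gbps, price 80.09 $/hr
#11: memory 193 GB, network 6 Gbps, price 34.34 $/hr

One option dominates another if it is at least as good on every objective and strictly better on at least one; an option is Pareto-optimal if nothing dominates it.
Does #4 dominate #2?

#4 vs #2: memory 229≥10, network 25≥25, price 42.05≤62.59 — #4 is at least as good on every objective with at least one strict improvement.

Yes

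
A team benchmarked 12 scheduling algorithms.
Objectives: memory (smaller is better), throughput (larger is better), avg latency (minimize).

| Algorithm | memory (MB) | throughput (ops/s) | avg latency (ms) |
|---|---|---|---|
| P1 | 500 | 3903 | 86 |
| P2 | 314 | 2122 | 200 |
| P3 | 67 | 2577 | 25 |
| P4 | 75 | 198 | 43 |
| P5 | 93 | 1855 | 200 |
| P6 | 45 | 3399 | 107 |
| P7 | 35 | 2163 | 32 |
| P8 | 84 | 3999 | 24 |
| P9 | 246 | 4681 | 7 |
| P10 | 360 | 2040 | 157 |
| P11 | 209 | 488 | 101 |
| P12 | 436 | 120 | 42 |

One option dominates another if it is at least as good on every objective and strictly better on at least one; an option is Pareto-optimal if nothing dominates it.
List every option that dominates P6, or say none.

P1: worse on memory (500 vs 45).
P2: worse on memory (314 vs 45).
P3: worse on memory (67 vs 45).
P4: worse on memory (75 vs 45).
P5: worse on memory (93 vs 45).
P7: worse on throughput (2163 vs 3399).
P8: worse on memory (84 vs 45).
P9: worse on memory (246 vs 45).
P10: worse on memory (360 vs 45).
P11: worse on memory (209 vs 45).
P12: worse on memory (436 vs 45).
No option dominates P6.

none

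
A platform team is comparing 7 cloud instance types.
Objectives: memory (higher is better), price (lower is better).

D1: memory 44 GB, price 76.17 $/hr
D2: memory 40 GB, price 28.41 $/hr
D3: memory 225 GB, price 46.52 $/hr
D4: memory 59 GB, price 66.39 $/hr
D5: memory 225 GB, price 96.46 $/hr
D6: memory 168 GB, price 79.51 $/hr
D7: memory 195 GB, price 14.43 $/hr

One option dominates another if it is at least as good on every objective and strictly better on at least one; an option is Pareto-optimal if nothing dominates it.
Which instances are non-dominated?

D3, D7

D1: dominated by D3 (memory 225≥44, price 46.52≤76.17).
D2: dominated by D7 (memory 195≥40, price 14.43≤28.41).
D3: not dominated.
D4: dominated by D3 (memory 225≥59, price 46.52≤66.39).
D5: dominated by D3 (memory 225≥225, price 46.52≤96.46).
D6: dominated by D3 (memory 225≥168, price 46.52≤79.51).
D7: not dominated (best price).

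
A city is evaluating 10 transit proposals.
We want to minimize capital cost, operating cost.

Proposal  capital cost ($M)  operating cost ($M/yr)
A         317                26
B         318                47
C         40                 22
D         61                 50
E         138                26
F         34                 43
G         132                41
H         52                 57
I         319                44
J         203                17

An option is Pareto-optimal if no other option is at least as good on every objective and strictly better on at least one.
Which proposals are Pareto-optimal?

C, F, J

A: dominated by C (capital cost 40≤317, operating cost 22≤26).
B: dominated by A (capital cost 317≤318, operating cost 26≤47).
C: not dominated.
D: dominated by C (capital cost 40≤61, operating cost 22≤50).
E: dominated by C (capital cost 40≤138, operating cost 22≤26).
F: not dominated (best capital cost).
G: dominated by C (capital cost 40≤132, operating cost 22≤41).
H: dominated by C (capital cost 40≤52, operating cost 22≤57).
I: dominated by A (capital cost 317≤319, operating cost 26≤44).
J: not dominated (best operating cost).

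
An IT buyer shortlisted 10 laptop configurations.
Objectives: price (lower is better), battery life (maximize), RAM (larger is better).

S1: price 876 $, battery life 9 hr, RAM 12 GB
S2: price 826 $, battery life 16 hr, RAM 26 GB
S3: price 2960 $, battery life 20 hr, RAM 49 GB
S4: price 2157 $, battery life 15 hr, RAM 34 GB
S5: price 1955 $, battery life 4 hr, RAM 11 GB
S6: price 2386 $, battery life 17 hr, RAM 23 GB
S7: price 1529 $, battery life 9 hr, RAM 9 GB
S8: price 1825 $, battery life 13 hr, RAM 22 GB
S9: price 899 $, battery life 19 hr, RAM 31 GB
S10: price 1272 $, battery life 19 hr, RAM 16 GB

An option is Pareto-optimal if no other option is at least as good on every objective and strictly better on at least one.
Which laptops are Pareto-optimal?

S1: dominated by S2 (price 826≤876, battery life 16≥9, RAM 26≥12).
S2: not dominated (best price).
S3: not dominated (best battery life).
S4: not dominated.
S5: dominated by S1 (price 876≤1955, battery life 9≥4, RAM 12≥11).
S6: dominated by S9 (price 899≤2386, battery life 19≥17, RAM 31≥23).
S7: dominated by S1 (price 876≤1529, battery life 9≥9, RAM 12≥9).
S8: dominated by S2 (price 826≤1825, battery life 16≥13, RAM 26≥22).
S9: not dominated.
S10: dominated by S9 (price 899≤1272, battery life 19≥19, RAM 31≥16).

S2, S3, S4, S9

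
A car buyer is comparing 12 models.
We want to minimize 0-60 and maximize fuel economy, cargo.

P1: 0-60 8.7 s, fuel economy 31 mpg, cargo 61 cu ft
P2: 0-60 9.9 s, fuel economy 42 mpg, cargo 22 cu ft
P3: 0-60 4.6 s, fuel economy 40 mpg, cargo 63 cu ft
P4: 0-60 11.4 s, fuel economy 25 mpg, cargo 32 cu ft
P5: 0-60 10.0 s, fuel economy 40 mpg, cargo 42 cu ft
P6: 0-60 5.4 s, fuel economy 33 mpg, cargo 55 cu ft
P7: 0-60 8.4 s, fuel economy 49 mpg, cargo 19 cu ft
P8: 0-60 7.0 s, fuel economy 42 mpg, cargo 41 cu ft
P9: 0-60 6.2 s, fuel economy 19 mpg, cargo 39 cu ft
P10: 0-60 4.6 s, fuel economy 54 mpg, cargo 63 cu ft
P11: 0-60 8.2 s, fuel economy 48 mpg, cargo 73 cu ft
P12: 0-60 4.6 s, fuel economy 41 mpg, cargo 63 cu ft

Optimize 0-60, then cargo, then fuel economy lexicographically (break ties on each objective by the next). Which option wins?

First minimize 0-60: best is 4.6, kept {P3, P10, P12}.
Then maximize cargo: best is 63, kept {P3, P10, P12}.
Then maximize fuel economy: best is 54, kept {P10}.

P10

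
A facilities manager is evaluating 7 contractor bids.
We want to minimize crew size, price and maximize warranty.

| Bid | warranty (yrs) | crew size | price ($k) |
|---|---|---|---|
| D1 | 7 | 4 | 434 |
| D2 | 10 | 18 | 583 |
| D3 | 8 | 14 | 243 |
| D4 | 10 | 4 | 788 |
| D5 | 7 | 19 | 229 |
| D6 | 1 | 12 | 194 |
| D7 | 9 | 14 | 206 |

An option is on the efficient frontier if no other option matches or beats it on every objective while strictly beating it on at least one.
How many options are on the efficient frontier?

5

D1: not dominated.
D2: not dominated.
D3: dominated by D7 (warranty 9≥8, crew size 14≤14, price 206≤243).
D4: not dominated.
D5: dominated by D7 (warranty 9≥7, crew size 14≤19, price 206≤229).
D6: not dominated (best price).
D7: not dominated.
Pareto-optimal: D1, D2, D4, D6, D7 → 5.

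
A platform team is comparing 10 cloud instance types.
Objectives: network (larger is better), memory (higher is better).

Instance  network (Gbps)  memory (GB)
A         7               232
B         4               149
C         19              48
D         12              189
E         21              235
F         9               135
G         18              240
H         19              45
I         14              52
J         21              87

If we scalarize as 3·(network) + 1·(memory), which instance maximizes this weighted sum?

A: 3·7 + 1·232 = 253
B: 3·4 + 1·149 = 161
C: 3·19 + 1·48 = 105
D: 3·12 + 1·189 = 225
E: 3·21 + 1·235 = 298
F: 3·9 + 1·135 = 162
G: 3·18 + 1·240 = 294
H: 3·19 + 1·45 = 102
I: 3·14 + 1·52 = 94
J: 3·21 + 1·87 = 150
Highest: E at 298.

E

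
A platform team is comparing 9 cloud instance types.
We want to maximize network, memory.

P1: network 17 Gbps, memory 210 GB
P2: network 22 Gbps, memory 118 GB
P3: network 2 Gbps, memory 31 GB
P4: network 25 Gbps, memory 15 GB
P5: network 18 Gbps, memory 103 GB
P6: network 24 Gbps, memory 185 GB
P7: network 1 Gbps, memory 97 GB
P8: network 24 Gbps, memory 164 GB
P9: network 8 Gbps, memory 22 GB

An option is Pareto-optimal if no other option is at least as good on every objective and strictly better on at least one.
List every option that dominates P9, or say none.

P1, P2, P5, P6, P8

P1: network 17≥8, memory 210≥22 — dominates P9.
P2: network 22≥8, memory 118≥22 — dominates P9.
P5: network 18≥8, memory 103≥22 — dominates P9.
P6: network 24≥8, memory 185≥22 — dominates P9.
P8: network 24≥8, memory 164≥22 — dominates P9.
Others (P3, P4, P7) are each worse than P9 on at least one objective.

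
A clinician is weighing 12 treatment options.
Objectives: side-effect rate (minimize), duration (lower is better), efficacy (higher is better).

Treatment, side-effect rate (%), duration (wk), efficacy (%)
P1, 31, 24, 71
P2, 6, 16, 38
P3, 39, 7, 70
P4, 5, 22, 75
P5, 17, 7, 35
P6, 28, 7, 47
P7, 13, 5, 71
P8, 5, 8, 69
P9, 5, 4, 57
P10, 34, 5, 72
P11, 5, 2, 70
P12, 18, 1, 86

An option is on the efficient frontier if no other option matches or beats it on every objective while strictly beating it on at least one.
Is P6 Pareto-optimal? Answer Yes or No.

P7 vs P6: side-effect rate 13≤28, duration 5≤7, efficacy 71≥47 — P7 is at least as good on every objective and strictly better on at least one, so P7 dominates P6.

No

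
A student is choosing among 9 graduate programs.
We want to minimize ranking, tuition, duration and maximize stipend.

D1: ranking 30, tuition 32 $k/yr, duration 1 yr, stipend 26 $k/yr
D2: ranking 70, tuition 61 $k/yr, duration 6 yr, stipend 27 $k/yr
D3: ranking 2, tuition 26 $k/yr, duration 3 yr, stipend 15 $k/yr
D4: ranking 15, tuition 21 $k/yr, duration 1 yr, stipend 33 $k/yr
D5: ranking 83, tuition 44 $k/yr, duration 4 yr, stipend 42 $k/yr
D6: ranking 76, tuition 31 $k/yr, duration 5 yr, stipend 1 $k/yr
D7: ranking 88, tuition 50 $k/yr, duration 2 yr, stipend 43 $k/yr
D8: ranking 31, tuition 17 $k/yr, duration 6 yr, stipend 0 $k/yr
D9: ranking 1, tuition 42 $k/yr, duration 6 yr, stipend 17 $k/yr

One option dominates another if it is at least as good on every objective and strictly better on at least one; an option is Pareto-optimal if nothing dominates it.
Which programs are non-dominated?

D3, D4, D5, D7, D8, D9

D1: dominated by D4 (ranking 15≤30, tuition 21≤32, duration 1≤1, stipend 33≥26).
D2: dominated by D4 (ranking 15≤70, tuition 21≤61, duration 1≤6, stipend 33≥27).
D3: not dominated.
D4: not dominated.
D5: not dominated.
D6: dominated by D3 (ranking 2≤76, tuition 26≤31, duration 3≤5, stipend 15≥1).
D7: not dominated (best stipend).
D8: not dominated (best tuition).
D9: not dominated (best ranking).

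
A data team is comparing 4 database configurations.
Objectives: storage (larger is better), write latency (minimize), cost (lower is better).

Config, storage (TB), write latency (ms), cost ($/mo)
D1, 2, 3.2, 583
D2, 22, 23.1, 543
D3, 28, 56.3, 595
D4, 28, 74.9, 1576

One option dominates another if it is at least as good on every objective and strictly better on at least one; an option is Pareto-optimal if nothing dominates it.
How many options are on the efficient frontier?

D1: not dominated (best write latency).
D2: not dominated (best cost).
D3: not dominated.
D4: dominated by D3 (storage 28≥28, write latency 56.3≤74.9, cost 595≤1576).
Pareto-optimal: D1, D2, D3 → 3.

3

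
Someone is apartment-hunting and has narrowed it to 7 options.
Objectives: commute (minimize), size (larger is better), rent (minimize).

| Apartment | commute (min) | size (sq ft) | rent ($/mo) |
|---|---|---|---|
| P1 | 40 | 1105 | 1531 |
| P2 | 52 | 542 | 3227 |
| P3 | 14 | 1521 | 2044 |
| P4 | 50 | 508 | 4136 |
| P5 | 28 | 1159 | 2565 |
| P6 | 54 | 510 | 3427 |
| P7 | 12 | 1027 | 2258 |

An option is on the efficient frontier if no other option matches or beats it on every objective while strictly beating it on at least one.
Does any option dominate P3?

P1: worse on commute (40 vs 14).
P2: worse on commute (52 vs 14).
P4: worse on commute (50 vs 14).
P5: worse on commute (28 vs 14).
P6: worse on commute (54 vs 14).
P7: worse on size (1027 vs 1521).
No option is at least as good as P3 on every objective and strictly better on one.

No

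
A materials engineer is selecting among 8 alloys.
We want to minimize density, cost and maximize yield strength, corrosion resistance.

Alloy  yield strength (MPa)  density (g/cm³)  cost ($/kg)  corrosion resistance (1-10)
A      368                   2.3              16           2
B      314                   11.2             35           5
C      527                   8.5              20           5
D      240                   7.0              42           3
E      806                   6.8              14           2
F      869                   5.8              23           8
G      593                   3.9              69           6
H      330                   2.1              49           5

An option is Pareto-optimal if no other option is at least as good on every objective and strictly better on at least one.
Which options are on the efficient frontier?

A, C, E, F, G, H

A: not dominated.
B: dominated by C (yield strength 527≥314, density 8.5≤11.2, cost 20≤35, corrosion resistance 5≥5).
C: not dominated.
D: dominated by F (yield strength 869≥240, density 5.8≤7.0, cost 23≤42, corrosion resistance 8≥3).
E: not dominated (best cost).
F: not dominated (best yield strength).
G: not dominated.
H: not dominated (best density).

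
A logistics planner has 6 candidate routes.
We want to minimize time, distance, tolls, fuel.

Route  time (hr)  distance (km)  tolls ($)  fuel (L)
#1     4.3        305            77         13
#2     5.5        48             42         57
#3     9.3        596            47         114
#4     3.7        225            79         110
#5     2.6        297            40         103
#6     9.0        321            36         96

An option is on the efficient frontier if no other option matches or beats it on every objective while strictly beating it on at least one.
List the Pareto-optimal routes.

#1: not dominated (best fuel).
#2: not dominated (best distance).
#3: dominated by #2 (time 5.5≤9.3, distance 48≤596, tolls 42≤47, fuel 57≤114).
#4: not dominated.
#5: not dominated (best time).
#6: not dominated (best tolls).

#1, #2, #4, #5, #6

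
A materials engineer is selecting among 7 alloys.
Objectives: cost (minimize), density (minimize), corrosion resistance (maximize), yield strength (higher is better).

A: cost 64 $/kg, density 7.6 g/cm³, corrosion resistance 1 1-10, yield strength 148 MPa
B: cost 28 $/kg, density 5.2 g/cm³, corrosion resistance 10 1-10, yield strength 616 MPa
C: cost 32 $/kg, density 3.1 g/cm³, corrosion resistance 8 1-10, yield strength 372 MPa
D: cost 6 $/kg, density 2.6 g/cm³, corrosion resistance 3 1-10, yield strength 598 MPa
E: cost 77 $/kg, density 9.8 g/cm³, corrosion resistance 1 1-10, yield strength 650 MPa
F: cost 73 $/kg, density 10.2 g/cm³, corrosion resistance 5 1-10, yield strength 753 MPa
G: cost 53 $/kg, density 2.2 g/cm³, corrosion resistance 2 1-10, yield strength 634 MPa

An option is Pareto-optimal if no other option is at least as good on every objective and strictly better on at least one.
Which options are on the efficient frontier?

B, C, D, E, F, G

A: dominated by B (cost 28≤64, density 5.2≤7.6, corrosion resistance 10≥1, yield strength 616≥148).
B: not dominated (best corrosion resistance).
C: not dominated.
D: not dominated (best cost).
E: not dominated.
F: not dominated (best yield strength).
G: not dominated (best density).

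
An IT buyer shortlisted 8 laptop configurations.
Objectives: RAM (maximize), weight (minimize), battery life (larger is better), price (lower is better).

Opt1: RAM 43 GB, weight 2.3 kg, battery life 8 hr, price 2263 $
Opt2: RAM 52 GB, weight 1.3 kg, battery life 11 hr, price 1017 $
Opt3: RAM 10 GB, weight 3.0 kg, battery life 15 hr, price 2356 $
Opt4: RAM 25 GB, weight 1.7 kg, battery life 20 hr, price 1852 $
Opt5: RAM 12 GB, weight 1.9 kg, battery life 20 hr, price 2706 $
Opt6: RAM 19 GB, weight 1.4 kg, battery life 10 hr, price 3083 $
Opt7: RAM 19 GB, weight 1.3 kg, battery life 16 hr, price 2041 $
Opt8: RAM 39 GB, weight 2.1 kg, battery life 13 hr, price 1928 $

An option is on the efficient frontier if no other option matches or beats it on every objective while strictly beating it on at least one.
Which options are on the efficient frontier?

Opt2, Opt4, Opt7, Opt8

Opt1: dominated by Opt2 (RAM 52≥43, weight 1.3≤2.3, battery life 11≥8, price 1017≤2263).
Opt2: not dominated (best RAM).
Opt3: dominated by Opt4 (RAM 25≥10, weight 1.7≤3.0, battery life 20≥15, price 1852≤2356).
Opt4: not dominated.
Opt5: dominated by Opt4 (RAM 25≥12, weight 1.7≤1.9, battery life 20≥20, price 1852≤2706).
Opt6: dominated by Opt2 (RAM 52≥19, weight 1.3≤1.4, battery life 11≥10, price 1017≤3083).
Opt7: not dominated.
Opt8: not dominated.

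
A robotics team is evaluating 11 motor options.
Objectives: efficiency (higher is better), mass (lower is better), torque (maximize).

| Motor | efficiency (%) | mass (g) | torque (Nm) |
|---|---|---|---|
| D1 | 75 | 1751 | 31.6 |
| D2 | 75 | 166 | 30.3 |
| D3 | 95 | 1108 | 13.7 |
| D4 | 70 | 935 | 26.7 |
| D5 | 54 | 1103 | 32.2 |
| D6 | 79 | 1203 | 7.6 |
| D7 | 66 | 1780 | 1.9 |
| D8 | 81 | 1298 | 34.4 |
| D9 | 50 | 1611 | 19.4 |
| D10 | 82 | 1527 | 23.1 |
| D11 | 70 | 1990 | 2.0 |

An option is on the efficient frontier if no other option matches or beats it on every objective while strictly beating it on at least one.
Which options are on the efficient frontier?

D2, D3, D5, D8, D10

D1: dominated by D8 (efficiency 81≥75, mass 1298≤1751, torque 34.4≥31.6).
D2: not dominated (best mass).
D3: not dominated (best efficiency).
D4: dominated by D2 (efficiency 75≥70, mass 166≤935, torque 30.3≥26.7).
D5: not dominated.
D6: dominated by D3 (efficiency 95≥79, mass 1108≤1203, torque 13.7≥7.6).
D7: dominated by D1 (efficiency 75≥66, mass 1751≤1780, torque 31.6≥1.9).
D8: not dominated (best torque).
D9: dominated by D2 (efficiency 75≥50, mass 166≤1611, torque 30.3≥19.4).
D10: not dominated.
D11: dominated by D1 (efficiency 75≥70, mass 1751≤1990, torque 31.6≥2.0).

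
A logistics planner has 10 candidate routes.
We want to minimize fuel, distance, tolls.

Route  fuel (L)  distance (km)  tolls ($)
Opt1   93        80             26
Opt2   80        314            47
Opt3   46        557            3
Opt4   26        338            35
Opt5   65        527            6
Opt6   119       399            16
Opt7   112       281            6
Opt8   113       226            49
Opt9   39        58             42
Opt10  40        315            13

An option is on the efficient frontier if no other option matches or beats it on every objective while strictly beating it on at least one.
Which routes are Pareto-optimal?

Opt1: not dominated.
Opt2: dominated by Opt9 (fuel 39≤80, distance 58≤314, tolls 42≤47).
Opt3: not dominated (best tolls).
Opt4: not dominated (best fuel).
Opt5: not dominated.
Opt6: dominated by Opt7 (fuel 112≤119, distance 281≤399, tolls 6≤16).
Opt7: not dominated.
Opt8: dominated by Opt1 (fuel 93≤113, distance 80≤226, tolls 26≤49).
Opt9: not dominated (best distance).
Opt10: not dominated.

Opt1, Opt3, Opt4, Opt5, Opt7, Opt9, Opt10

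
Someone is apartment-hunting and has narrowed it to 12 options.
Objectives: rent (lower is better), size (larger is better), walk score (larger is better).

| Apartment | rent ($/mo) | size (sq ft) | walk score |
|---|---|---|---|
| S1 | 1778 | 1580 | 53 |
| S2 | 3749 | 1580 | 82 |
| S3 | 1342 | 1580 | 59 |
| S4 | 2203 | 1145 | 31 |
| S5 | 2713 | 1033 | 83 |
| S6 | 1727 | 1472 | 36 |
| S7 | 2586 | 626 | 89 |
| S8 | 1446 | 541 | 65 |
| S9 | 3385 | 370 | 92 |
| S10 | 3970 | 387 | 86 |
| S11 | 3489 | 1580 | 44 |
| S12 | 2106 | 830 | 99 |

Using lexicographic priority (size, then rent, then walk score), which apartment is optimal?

S3

First maximize size: best is 1580, kept {S1, S2, S3, S11}.
Then minimize rent: best is 1342, kept {S3}.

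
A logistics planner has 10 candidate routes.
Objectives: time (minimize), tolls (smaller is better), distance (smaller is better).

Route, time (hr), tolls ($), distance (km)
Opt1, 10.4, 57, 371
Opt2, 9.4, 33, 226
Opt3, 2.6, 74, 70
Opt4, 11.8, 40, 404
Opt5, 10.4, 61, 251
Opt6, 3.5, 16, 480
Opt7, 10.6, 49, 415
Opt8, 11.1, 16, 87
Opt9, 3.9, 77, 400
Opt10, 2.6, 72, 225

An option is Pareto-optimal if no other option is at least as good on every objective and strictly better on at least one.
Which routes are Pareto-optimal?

Opt1: dominated by Opt2 (time 9.4≤10.4, tolls 33≤57, distance 226≤371).
Opt2: not dominated.
Opt3: not dominated (best distance).
Opt4: dominated by Opt2 (time 9.4≤11.8, tolls 33≤40, distance 226≤404).
Opt5: dominated by Opt2 (time 9.4≤10.4, tolls 33≤61, distance 226≤251).
Opt6: not dominated.
Opt7: dominated by Opt2 (time 9.4≤10.6, tolls 33≤49, distance 226≤415).
Opt8: not dominated.
Opt9: dominated by Opt3 (time 2.6≤3.9, tolls 74≤77, distance 70≤400).
Opt10: not dominated.

Opt2, Opt3, Opt6, Opt8, Opt10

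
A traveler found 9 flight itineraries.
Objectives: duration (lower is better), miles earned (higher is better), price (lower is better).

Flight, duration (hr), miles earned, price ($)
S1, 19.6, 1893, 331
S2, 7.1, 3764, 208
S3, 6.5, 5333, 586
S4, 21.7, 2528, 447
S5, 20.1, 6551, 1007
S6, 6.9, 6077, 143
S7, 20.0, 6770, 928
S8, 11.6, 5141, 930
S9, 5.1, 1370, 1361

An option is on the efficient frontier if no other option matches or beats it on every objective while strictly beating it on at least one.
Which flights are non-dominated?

S3, S6, S7, S9

S1: dominated by S2 (duration 7.1≤19.6, miles earned 3764≥1893, price 208≤331).
S2: dominated by S6 (duration 6.9≤7.1, miles earned 6077≥3764, price 143≤208).
S3: not dominated.
S4: dominated by S2 (duration 7.1≤21.7, miles earned 3764≥2528, price 208≤447).
S5: dominated by S7 (duration 20.0≤20.1, miles earned 6770≥6551, price 928≤1007).
S6: not dominated (best price).
S7: not dominated (best miles earned).
S8: dominated by S3 (duration 6.5≤11.6, miles earned 5333≥5141, price 586≤930).
S9: not dominated (best duration).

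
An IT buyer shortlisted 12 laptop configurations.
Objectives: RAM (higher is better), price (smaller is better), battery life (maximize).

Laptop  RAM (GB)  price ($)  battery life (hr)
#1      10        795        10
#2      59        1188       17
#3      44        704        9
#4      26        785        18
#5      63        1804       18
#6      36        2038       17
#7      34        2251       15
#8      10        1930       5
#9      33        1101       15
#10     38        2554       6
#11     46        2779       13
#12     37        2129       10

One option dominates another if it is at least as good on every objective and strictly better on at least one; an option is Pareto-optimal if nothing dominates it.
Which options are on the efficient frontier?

#2, #3, #4, #5, #9

#1: dominated by #4 (RAM 26≥10, price 785≤795, battery life 18≥10).
#2: not dominated.
#3: not dominated (best price).
#4: not dominated.
#5: not dominated (best RAM).
#6: dominated by #2 (RAM 59≥36, price 1188≤2038, battery life 17≥17).
#7: dominated by #2 (RAM 59≥34, price 1188≤2251, battery life 17≥15).
#8: dominated by #1 (RAM 10≥10, price 795≤1930, battery life 10≥5).
#9: not dominated.
#10: dominated by #2 (RAM 59≥38, price 1188≤2554, battery life 17≥6).
#11: dominated by #2 (RAM 59≥46, price 1188≤2779, battery life 17≥13).
#12: dominated by #2 (RAM 59≥37, price 1188≤2129, battery life 17≥10).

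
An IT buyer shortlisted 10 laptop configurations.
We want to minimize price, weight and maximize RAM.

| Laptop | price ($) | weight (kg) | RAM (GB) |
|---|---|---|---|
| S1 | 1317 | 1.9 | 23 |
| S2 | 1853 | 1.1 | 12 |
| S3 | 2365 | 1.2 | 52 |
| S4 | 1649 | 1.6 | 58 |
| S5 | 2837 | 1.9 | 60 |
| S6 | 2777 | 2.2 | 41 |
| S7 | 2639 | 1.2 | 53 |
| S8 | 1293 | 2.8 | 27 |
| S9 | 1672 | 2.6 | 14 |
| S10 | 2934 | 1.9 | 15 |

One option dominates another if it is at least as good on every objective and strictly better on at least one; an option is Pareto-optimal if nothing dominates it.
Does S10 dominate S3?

S10 vs S3: S10 is worse on price (2934 vs 2365), so it does not dominate S3.

No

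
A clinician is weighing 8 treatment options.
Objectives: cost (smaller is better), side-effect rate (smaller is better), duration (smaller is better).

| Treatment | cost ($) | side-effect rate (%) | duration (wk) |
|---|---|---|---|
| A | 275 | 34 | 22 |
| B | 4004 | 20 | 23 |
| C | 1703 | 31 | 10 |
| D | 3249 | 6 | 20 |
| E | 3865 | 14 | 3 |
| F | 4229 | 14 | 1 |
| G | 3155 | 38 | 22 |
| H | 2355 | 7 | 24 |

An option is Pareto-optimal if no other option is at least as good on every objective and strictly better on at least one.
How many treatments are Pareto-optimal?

6

A: not dominated (best cost).
B: dominated by D (cost 3249≤4004, side-effect rate 6≤20, duration 20≤23).
C: not dominated.
D: not dominated (best side-effect rate).
E: not dominated.
F: not dominated (best duration).
G: dominated by A (cost 275≤3155, side-effect rate 34≤38, duration 22≤22).
H: not dominated.
Pareto-optimal: A, C, D, E, F, H → 6.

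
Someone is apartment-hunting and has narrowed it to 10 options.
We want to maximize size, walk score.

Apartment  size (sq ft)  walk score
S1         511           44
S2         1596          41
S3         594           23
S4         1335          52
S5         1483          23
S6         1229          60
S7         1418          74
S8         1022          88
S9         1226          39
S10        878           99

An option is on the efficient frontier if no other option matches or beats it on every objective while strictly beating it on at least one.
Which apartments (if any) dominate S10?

none

S1: worse on size (511 vs 878).
S2: worse on walk score (41 vs 99).
S3: worse on size (594 vs 878).
S4: worse on walk score (52 vs 99).
S5: worse on walk score (23 vs 99).
S6: worse on walk score (60 vs 99).
S7: worse on walk score (74 vs 99).
S8: worse on walk score (88 vs 99).
S9: worse on walk score (39 vs 99).
No option dominates S10.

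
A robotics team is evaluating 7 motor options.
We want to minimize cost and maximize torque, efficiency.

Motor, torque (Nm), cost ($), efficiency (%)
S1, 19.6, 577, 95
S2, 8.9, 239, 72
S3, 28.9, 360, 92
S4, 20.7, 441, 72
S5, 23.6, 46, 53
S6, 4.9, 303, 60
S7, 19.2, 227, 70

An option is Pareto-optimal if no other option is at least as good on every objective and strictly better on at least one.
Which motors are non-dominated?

S1, S2, S3, S5, S7

S1: not dominated (best efficiency).
S2: not dominated.
S3: not dominated (best torque).
S4: dominated by S3 (torque 28.9≥20.7, cost 360≤441, efficiency 92≥72).
S5: not dominated (best cost).
S6: dominated by S2 (torque 8.9≥4.9, cost 239≤303, efficiency 72≥60).
S7: not dominated.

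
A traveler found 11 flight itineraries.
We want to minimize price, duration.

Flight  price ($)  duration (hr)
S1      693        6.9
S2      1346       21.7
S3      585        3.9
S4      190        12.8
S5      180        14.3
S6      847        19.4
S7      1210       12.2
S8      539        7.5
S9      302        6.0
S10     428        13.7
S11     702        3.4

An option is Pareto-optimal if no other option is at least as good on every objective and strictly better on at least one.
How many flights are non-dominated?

5

S1: dominated by S3 (price 585≤693, duration 3.9≤6.9).
S2: dominated by S1 (price 693≤1346, duration 6.9≤21.7).
S3: not dominated.
S4: not dominated.
S5: not dominated (best price).
S6: dominated by S1 (price 693≤847, duration 6.9≤19.4).
S7: dominated by S1 (price 693≤1210, duration 6.9≤12.2).
S8: dominated by S9 (price 302≤539, duration 6.0≤7.5).
S9: not dominated.
S10: dominated by S4 (price 190≤428, duration 12.8≤13.7).
S11: not dominated (best duration).
Pareto-optimal: S3, S4, S5, S9, S11 → 5.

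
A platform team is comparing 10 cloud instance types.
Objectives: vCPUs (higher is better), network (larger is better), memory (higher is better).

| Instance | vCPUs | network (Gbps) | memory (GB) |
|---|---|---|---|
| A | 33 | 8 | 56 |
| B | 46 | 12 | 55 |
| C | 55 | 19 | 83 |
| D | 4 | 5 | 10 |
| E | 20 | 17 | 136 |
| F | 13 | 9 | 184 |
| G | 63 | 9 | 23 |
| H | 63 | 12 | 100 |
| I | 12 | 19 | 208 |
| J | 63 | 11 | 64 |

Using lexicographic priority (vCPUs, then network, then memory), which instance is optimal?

First maximize vCPUs: best is 63, kept {G, H, J}.
Then maximize network: best is 12, kept {H}.

H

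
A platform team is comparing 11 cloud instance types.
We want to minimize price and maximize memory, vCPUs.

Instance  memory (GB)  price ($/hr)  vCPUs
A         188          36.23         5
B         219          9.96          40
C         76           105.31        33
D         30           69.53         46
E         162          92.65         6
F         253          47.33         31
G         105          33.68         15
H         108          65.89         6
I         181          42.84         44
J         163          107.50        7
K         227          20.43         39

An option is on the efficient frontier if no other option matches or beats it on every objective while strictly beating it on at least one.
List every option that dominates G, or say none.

B, K

B: memory 219≥105, price 9.96≤33.68, vCPUs 40≥15 — dominates G.
K: memory 227≥105, price 20.43≤33.68, vCPUs 39≥15 — dominates G.
Others (A, C, D, E, F, H, I, J) are each worse than G on at least one objective.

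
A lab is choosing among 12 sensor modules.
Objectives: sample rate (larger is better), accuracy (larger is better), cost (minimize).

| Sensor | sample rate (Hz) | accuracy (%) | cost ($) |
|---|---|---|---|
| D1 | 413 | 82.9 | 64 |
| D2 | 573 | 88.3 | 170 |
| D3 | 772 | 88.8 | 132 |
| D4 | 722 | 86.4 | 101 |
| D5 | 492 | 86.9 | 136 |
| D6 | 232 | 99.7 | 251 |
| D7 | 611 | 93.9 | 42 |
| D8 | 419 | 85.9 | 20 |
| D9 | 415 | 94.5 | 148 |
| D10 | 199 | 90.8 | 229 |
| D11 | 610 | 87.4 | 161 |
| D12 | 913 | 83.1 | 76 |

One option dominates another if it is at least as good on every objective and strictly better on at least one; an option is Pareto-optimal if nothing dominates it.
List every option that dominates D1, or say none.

D7: sample rate 611≥413, accuracy 93.9≥82.9, cost 42≤64 — dominates D1.
D8: sample rate 419≥413, accuracy 85.9≥82.9, cost 20≤64 — dominates D1.
Others (D2, D3, D4, D5, D6, D9, D10, D11, D12) are each worse than D1 on at least one objective.

D7, D8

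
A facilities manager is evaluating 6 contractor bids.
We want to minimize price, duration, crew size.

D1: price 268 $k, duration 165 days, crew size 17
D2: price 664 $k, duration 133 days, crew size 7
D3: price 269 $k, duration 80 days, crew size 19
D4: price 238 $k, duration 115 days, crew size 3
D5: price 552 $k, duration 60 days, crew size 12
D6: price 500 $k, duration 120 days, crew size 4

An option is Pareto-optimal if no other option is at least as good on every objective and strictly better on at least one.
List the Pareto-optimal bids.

D1: dominated by D4 (price 238≤268, duration 115≤165, crew size 3≤17).
D2: dominated by D4 (price 238≤664, duration 115≤133, crew size 3≤7).
D3: not dominated.
D4: not dominated (best price).
D5: not dominated (best duration).
D6: dominated by D4 (price 238≤500, duration 115≤120, crew size 3≤4).

D3, D4, D5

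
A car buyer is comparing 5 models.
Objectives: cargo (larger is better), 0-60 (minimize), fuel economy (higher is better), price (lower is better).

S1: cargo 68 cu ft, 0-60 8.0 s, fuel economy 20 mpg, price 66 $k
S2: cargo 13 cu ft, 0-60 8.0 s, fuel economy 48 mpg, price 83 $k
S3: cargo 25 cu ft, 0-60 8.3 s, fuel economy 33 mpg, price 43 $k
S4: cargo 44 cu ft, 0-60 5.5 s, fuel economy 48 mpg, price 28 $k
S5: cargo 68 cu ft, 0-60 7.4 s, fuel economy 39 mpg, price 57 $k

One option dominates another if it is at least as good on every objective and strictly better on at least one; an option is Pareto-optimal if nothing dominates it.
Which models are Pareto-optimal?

S4, S5

S1: dominated by S5 (cargo 68≥68, 0-60 7.4≤8.0, fuel economy 39≥20, price 57≤66).
S2: dominated by S4 (cargo 44≥13, 0-60 5.5≤8.0, fuel economy 48≥48, price 28≤83).
S3: dominated by S4 (cargo 44≥25, 0-60 5.5≤8.3, fuel economy 48≥33, price 28≤43).
S4: not dominated (best 0-60).
S5: not dominated.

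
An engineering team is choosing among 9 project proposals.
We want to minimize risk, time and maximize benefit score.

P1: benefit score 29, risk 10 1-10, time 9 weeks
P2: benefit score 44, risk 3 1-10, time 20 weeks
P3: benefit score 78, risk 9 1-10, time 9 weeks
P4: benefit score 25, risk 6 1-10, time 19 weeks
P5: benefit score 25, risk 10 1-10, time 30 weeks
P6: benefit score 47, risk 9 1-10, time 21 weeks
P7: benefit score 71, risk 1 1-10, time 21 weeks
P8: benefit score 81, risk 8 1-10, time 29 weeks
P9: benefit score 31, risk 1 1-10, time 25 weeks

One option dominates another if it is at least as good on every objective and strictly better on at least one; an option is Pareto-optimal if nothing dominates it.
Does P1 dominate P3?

No

P1 vs P3: P1 is worse on benefit score (29 vs 78), so it does not dominate P3.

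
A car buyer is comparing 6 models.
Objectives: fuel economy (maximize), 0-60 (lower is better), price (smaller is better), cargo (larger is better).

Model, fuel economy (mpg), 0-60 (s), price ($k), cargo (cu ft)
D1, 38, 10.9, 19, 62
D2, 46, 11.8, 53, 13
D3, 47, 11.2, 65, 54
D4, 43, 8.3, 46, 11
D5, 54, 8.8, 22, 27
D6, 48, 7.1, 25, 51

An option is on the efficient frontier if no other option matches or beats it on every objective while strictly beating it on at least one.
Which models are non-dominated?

D1: not dominated (best price).
D2: dominated by D5 (fuel economy 54≥46, 0-60 8.8≤11.8, price 22≤53, cargo 27≥13).
D3: not dominated.
D4: dominated by D6 (fuel economy 48≥43, 0-60 7.1≤8.3, price 25≤46, cargo 51≥11).
D5: not dominated (best fuel economy).
D6: not dominated (best 0-60).

D1, D3, D5, D6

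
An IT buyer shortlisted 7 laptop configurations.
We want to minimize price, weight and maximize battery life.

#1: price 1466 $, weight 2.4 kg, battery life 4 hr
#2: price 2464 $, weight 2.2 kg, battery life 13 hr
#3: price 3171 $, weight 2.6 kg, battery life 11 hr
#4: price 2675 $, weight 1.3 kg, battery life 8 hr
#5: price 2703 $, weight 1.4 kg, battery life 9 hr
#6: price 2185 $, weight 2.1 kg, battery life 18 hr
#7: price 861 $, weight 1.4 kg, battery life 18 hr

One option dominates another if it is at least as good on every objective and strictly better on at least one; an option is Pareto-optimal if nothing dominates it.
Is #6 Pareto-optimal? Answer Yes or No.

#7 vs #6: price 861≤2185, weight 1.4≤2.1, battery life 18≥18 — #7 is at least as good on every objective and strictly better on at least one, so #7 dominates #6.

No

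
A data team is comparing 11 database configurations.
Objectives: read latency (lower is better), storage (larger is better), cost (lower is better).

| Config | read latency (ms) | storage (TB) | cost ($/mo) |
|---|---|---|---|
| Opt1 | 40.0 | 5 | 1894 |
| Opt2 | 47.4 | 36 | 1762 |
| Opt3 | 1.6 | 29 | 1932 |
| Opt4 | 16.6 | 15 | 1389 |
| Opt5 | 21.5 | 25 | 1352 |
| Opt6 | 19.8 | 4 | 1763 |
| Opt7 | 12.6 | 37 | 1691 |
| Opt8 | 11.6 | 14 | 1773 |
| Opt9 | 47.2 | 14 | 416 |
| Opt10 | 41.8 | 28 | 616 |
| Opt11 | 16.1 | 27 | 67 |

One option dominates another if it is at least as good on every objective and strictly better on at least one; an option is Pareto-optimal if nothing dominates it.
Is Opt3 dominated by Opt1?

No

Opt1 vs Opt3: Opt1 is worse on read latency (40.0 vs 1.6), so it does not dominate Opt3.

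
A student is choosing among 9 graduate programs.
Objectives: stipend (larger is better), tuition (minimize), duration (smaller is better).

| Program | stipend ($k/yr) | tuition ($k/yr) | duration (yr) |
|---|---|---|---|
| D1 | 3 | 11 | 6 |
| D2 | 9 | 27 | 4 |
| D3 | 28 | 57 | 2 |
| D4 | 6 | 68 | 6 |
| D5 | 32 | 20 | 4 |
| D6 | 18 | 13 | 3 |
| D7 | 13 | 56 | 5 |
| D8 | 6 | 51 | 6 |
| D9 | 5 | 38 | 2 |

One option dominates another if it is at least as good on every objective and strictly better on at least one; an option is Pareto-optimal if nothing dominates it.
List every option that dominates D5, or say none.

none

D1: worse on stipend (3 vs 32).
D2: worse on stipend (9 vs 32).
D3: worse on stipend (28 vs 32).
D4: worse on stipend (6 vs 32).
D6: worse on stipend (18 vs 32).
D7: worse on stipend (13 vs 32).
D8: worse on stipend (6 vs 32).
D9: worse on stipend (5 vs 32).
No option dominates D5.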